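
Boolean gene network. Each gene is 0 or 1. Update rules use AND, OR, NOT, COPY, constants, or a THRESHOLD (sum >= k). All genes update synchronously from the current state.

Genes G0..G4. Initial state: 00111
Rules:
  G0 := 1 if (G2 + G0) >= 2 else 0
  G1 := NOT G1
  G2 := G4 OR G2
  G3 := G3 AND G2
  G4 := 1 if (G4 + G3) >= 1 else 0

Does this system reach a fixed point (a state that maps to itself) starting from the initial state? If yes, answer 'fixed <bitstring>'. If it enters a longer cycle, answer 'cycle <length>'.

Step 0: 00111
Step 1: G0=(1+0>=2)=0 G1=NOT G1=NOT 0=1 G2=G4|G2=1|1=1 G3=G3&G2=1&1=1 G4=(1+1>=1)=1 -> 01111
Step 2: G0=(1+0>=2)=0 G1=NOT G1=NOT 1=0 G2=G4|G2=1|1=1 G3=G3&G2=1&1=1 G4=(1+1>=1)=1 -> 00111
Cycle of length 2 starting at step 0 -> no fixed point

Answer: cycle 2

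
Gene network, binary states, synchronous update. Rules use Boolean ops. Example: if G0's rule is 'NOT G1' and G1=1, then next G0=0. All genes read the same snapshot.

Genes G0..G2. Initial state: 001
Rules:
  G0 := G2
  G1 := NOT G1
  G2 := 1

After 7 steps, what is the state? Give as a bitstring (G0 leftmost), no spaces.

Step 1: G0=G2=1 G1=NOT G1=NOT 0=1 G2=1(const) -> 111
Step 2: G0=G2=1 G1=NOT G1=NOT 1=0 G2=1(const) -> 101
Step 3: G0=G2=1 G1=NOT G1=NOT 0=1 G2=1(const) -> 111
Step 4: G0=G2=1 G1=NOT G1=NOT 1=0 G2=1(const) -> 101
Step 5: G0=G2=1 G1=NOT G1=NOT 0=1 G2=1(const) -> 111
Step 6: G0=G2=1 G1=NOT G1=NOT 1=0 G2=1(const) -> 101
Step 7: G0=G2=1 G1=NOT G1=NOT 0=1 G2=1(const) -> 111

111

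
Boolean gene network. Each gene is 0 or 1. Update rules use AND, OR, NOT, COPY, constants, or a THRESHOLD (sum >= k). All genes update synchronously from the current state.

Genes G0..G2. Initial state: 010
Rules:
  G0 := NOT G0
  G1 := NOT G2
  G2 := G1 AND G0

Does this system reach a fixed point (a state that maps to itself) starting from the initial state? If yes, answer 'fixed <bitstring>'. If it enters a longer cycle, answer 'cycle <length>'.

Step 0: 010
Step 1: G0=NOT G0=NOT 0=1 G1=NOT G2=NOT 0=1 G2=G1&G0=1&0=0 -> 110
Step 2: G0=NOT G0=NOT 1=0 G1=NOT G2=NOT 0=1 G2=G1&G0=1&1=1 -> 011
Step 3: G0=NOT G0=NOT 0=1 G1=NOT G2=NOT 1=0 G2=G1&G0=1&0=0 -> 100
Step 4: G0=NOT G0=NOT 1=0 G1=NOT G2=NOT 0=1 G2=G1&G0=0&1=0 -> 010
Cycle of length 4 starting at step 0 -> no fixed point

Answer: cycle 4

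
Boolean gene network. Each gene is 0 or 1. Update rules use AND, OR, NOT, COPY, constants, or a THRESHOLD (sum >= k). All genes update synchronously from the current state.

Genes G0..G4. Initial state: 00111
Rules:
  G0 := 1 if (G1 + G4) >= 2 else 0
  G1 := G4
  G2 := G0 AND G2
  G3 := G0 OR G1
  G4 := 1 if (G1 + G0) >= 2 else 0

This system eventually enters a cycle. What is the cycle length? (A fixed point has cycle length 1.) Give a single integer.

Step 0: 00111
Step 1: G0=(0+1>=2)=0 G1=G4=1 G2=G0&G2=0&1=0 G3=G0|G1=0|0=0 G4=(0+0>=2)=0 -> 01000
Step 2: G0=(1+0>=2)=0 G1=G4=0 G2=G0&G2=0&0=0 G3=G0|G1=0|1=1 G4=(1+0>=2)=0 -> 00010
Step 3: G0=(0+0>=2)=0 G1=G4=0 G2=G0&G2=0&0=0 G3=G0|G1=0|0=0 G4=(0+0>=2)=0 -> 00000
Step 4: G0=(0+0>=2)=0 G1=G4=0 G2=G0&G2=0&0=0 G3=G0|G1=0|0=0 G4=(0+0>=2)=0 -> 00000
State from step 4 equals state from step 3 -> cycle length 1

Answer: 1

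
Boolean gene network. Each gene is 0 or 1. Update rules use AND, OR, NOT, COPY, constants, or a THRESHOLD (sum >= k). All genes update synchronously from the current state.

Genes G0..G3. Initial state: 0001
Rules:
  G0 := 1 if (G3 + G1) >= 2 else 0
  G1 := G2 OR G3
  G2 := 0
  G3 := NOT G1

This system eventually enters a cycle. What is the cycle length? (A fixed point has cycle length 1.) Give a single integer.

Answer: 4

Derivation:
Step 0: 0001
Step 1: G0=(1+0>=2)=0 G1=G2|G3=0|1=1 G2=0(const) G3=NOT G1=NOT 0=1 -> 0101
Step 2: G0=(1+1>=2)=1 G1=G2|G3=0|1=1 G2=0(const) G3=NOT G1=NOT 1=0 -> 1100
Step 3: G0=(0+1>=2)=0 G1=G2|G3=0|0=0 G2=0(const) G3=NOT G1=NOT 1=0 -> 0000
Step 4: G0=(0+0>=2)=0 G1=G2|G3=0|0=0 G2=0(const) G3=NOT G1=NOT 0=1 -> 0001
State from step 4 equals state from step 0 -> cycle length 4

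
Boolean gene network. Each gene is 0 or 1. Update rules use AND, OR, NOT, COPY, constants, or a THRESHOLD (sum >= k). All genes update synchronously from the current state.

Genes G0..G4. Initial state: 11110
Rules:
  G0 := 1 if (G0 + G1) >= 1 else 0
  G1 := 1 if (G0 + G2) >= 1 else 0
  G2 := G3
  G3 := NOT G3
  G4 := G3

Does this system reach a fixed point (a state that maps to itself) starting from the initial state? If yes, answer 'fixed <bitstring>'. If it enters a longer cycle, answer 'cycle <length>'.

Answer: cycle 2

Derivation:
Step 0: 11110
Step 1: G0=(1+1>=1)=1 G1=(1+1>=1)=1 G2=G3=1 G3=NOT G3=NOT 1=0 G4=G3=1 -> 11101
Step 2: G0=(1+1>=1)=1 G1=(1+1>=1)=1 G2=G3=0 G3=NOT G3=NOT 0=1 G4=G3=0 -> 11010
Step 3: G0=(1+1>=1)=1 G1=(1+0>=1)=1 G2=G3=1 G3=NOT G3=NOT 1=0 G4=G3=1 -> 11101
Cycle of length 2 starting at step 1 -> no fixed point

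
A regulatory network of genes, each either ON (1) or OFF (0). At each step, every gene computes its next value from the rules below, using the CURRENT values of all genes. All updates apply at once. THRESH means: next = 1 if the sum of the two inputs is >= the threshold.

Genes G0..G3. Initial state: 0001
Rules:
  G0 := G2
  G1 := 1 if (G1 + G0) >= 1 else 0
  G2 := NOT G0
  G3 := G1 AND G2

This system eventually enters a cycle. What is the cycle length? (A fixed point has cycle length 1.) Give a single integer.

Answer: 4

Derivation:
Step 0: 0001
Step 1: G0=G2=0 G1=(0+0>=1)=0 G2=NOT G0=NOT 0=1 G3=G1&G2=0&0=0 -> 0010
Step 2: G0=G2=1 G1=(0+0>=1)=0 G2=NOT G0=NOT 0=1 G3=G1&G2=0&1=0 -> 1010
Step 3: G0=G2=1 G1=(0+1>=1)=1 G2=NOT G0=NOT 1=0 G3=G1&G2=0&1=0 -> 1100
Step 4: G0=G2=0 G1=(1+1>=1)=1 G2=NOT G0=NOT 1=0 G3=G1&G2=1&0=0 -> 0100
Step 5: G0=G2=0 G1=(1+0>=1)=1 G2=NOT G0=NOT 0=1 G3=G1&G2=1&0=0 -> 0110
Step 6: G0=G2=1 G1=(1+0>=1)=1 G2=NOT G0=NOT 0=1 G3=G1&G2=1&1=1 -> 1111
Step 7: G0=G2=1 G1=(1+1>=1)=1 G2=NOT G0=NOT 1=0 G3=G1&G2=1&1=1 -> 1101
Step 8: G0=G2=0 G1=(1+1>=1)=1 G2=NOT G0=NOT 1=0 G3=G1&G2=1&0=0 -> 0100
State from step 8 equals state from step 4 -> cycle length 4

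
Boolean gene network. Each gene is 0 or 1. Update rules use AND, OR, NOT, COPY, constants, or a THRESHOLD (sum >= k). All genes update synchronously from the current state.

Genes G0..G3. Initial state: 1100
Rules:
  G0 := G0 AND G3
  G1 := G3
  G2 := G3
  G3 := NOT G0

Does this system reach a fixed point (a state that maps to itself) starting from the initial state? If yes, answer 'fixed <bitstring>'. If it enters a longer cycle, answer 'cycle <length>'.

Answer: fixed 0111

Derivation:
Step 0: 1100
Step 1: G0=G0&G3=1&0=0 G1=G3=0 G2=G3=0 G3=NOT G0=NOT 1=0 -> 0000
Step 2: G0=G0&G3=0&0=0 G1=G3=0 G2=G3=0 G3=NOT G0=NOT 0=1 -> 0001
Step 3: G0=G0&G3=0&1=0 G1=G3=1 G2=G3=1 G3=NOT G0=NOT 0=1 -> 0111
Step 4: G0=G0&G3=0&1=0 G1=G3=1 G2=G3=1 G3=NOT G0=NOT 0=1 -> 0111
Fixed point reached at step 3: 0111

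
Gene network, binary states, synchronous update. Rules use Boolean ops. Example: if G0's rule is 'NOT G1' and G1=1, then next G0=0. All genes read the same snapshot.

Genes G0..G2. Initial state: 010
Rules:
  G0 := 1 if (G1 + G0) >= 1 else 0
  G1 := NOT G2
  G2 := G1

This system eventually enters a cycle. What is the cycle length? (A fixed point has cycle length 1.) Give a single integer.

Step 0: 010
Step 1: G0=(1+0>=1)=1 G1=NOT G2=NOT 0=1 G2=G1=1 -> 111
Step 2: G0=(1+1>=1)=1 G1=NOT G2=NOT 1=0 G2=G1=1 -> 101
Step 3: G0=(0+1>=1)=1 G1=NOT G2=NOT 1=0 G2=G1=0 -> 100
Step 4: G0=(0+1>=1)=1 G1=NOT G2=NOT 0=1 G2=G1=0 -> 110
Step 5: G0=(1+1>=1)=1 G1=NOT G2=NOT 0=1 G2=G1=1 -> 111
State from step 5 equals state from step 1 -> cycle length 4

Answer: 4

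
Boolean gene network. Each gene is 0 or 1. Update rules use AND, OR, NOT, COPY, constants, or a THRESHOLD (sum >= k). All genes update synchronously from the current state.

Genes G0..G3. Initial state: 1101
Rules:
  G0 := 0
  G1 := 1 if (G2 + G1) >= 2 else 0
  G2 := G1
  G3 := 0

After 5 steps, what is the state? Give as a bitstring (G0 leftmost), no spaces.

Step 1: G0=0(const) G1=(0+1>=2)=0 G2=G1=1 G3=0(const) -> 0010
Step 2: G0=0(const) G1=(1+0>=2)=0 G2=G1=0 G3=0(const) -> 0000
Step 3: G0=0(const) G1=(0+0>=2)=0 G2=G1=0 G3=0(const) -> 0000
Step 4: G0=0(const) G1=(0+0>=2)=0 G2=G1=0 G3=0(const) -> 0000
Step 5: G0=0(const) G1=(0+0>=2)=0 G2=G1=0 G3=0(const) -> 0000

0000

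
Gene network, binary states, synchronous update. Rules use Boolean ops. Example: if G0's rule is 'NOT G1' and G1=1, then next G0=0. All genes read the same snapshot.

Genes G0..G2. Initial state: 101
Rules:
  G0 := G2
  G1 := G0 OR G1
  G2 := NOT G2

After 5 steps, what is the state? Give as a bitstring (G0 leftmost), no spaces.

Step 1: G0=G2=1 G1=G0|G1=1|0=1 G2=NOT G2=NOT 1=0 -> 110
Step 2: G0=G2=0 G1=G0|G1=1|1=1 G2=NOT G2=NOT 0=1 -> 011
Step 3: G0=G2=1 G1=G0|G1=0|1=1 G2=NOT G2=NOT 1=0 -> 110
Step 4: G0=G2=0 G1=G0|G1=1|1=1 G2=NOT G2=NOT 0=1 -> 011
Step 5: G0=G2=1 G1=G0|G1=0|1=1 G2=NOT G2=NOT 1=0 -> 110

110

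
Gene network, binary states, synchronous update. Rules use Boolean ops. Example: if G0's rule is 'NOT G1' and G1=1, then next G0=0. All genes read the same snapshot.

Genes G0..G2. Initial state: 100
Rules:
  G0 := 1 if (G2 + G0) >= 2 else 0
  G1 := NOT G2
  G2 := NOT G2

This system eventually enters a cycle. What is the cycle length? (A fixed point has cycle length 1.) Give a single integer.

Step 0: 100
Step 1: G0=(0+1>=2)=0 G1=NOT G2=NOT 0=1 G2=NOT G2=NOT 0=1 -> 011
Step 2: G0=(1+0>=2)=0 G1=NOT G2=NOT 1=0 G2=NOT G2=NOT 1=0 -> 000
Step 3: G0=(0+0>=2)=0 G1=NOT G2=NOT 0=1 G2=NOT G2=NOT 0=1 -> 011
State from step 3 equals state from step 1 -> cycle length 2

Answer: 2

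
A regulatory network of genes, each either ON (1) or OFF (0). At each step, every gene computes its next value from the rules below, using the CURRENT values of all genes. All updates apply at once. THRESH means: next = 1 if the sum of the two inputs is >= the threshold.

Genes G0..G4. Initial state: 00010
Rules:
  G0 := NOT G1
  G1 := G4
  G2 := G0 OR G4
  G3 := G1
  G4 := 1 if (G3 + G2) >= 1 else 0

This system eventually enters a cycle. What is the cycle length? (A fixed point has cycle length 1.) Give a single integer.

Step 0: 00010
Step 1: G0=NOT G1=NOT 0=1 G1=G4=0 G2=G0|G4=0|0=0 G3=G1=0 G4=(1+0>=1)=1 -> 10001
Step 2: G0=NOT G1=NOT 0=1 G1=G4=1 G2=G0|G4=1|1=1 G3=G1=0 G4=(0+0>=1)=0 -> 11100
Step 3: G0=NOT G1=NOT 1=0 G1=G4=0 G2=G0|G4=1|0=1 G3=G1=1 G4=(0+1>=1)=1 -> 00111
Step 4: G0=NOT G1=NOT 0=1 G1=G4=1 G2=G0|G4=0|1=1 G3=G1=0 G4=(1+1>=1)=1 -> 11101
Step 5: G0=NOT G1=NOT 1=0 G1=G4=1 G2=G0|G4=1|1=1 G3=G1=1 G4=(0+1>=1)=1 -> 01111
Step 6: G0=NOT G1=NOT 1=0 G1=G4=1 G2=G0|G4=0|1=1 G3=G1=1 G4=(1+1>=1)=1 -> 01111
State from step 6 equals state from step 5 -> cycle length 1

Answer: 1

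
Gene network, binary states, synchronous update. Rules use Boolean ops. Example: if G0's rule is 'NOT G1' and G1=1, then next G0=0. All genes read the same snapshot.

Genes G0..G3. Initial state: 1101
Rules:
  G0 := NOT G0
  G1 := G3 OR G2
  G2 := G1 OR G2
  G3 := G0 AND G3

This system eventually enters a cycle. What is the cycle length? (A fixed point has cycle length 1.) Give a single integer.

Answer: 2

Derivation:
Step 0: 1101
Step 1: G0=NOT G0=NOT 1=0 G1=G3|G2=1|0=1 G2=G1|G2=1|0=1 G3=G0&G3=1&1=1 -> 0111
Step 2: G0=NOT G0=NOT 0=1 G1=G3|G2=1|1=1 G2=G1|G2=1|1=1 G3=G0&G3=0&1=0 -> 1110
Step 3: G0=NOT G0=NOT 1=0 G1=G3|G2=0|1=1 G2=G1|G2=1|1=1 G3=G0&G3=1&0=0 -> 0110
Step 4: G0=NOT G0=NOT 0=1 G1=G3|G2=0|1=1 G2=G1|G2=1|1=1 G3=G0&G3=0&0=0 -> 1110
State from step 4 equals state from step 2 -> cycle length 2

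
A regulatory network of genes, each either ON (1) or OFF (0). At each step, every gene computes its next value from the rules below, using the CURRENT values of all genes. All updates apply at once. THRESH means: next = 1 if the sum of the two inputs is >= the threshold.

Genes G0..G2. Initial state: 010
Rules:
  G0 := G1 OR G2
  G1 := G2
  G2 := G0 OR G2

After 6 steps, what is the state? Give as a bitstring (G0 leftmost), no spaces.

Step 1: G0=G1|G2=1|0=1 G1=G2=0 G2=G0|G2=0|0=0 -> 100
Step 2: G0=G1|G2=0|0=0 G1=G2=0 G2=G0|G2=1|0=1 -> 001
Step 3: G0=G1|G2=0|1=1 G1=G2=1 G2=G0|G2=0|1=1 -> 111
Step 4: G0=G1|G2=1|1=1 G1=G2=1 G2=G0|G2=1|1=1 -> 111
Step 5: G0=G1|G2=1|1=1 G1=G2=1 G2=G0|G2=1|1=1 -> 111
Step 6: G0=G1|G2=1|1=1 G1=G2=1 G2=G0|G2=1|1=1 -> 111

111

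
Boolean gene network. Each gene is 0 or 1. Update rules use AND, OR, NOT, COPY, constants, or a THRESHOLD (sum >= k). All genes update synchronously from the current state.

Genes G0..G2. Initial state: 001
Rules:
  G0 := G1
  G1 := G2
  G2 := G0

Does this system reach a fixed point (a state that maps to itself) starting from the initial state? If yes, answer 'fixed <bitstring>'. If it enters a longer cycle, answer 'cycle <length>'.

Answer: cycle 3

Derivation:
Step 0: 001
Step 1: G0=G1=0 G1=G2=1 G2=G0=0 -> 010
Step 2: G0=G1=1 G1=G2=0 G2=G0=0 -> 100
Step 3: G0=G1=0 G1=G2=0 G2=G0=1 -> 001
Cycle of length 3 starting at step 0 -> no fixed point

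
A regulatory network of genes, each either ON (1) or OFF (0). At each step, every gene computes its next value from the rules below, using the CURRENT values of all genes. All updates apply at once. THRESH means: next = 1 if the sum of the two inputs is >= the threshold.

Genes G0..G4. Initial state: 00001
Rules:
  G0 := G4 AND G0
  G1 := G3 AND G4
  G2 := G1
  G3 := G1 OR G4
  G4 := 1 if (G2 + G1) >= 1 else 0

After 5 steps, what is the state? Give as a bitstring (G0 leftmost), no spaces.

Step 1: G0=G4&G0=1&0=0 G1=G3&G4=0&1=0 G2=G1=0 G3=G1|G4=0|1=1 G4=(0+0>=1)=0 -> 00010
Step 2: G0=G4&G0=0&0=0 G1=G3&G4=1&0=0 G2=G1=0 G3=G1|G4=0|0=0 G4=(0+0>=1)=0 -> 00000
Step 3: G0=G4&G0=0&0=0 G1=G3&G4=0&0=0 G2=G1=0 G3=G1|G4=0|0=0 G4=(0+0>=1)=0 -> 00000
Step 4: G0=G4&G0=0&0=0 G1=G3&G4=0&0=0 G2=G1=0 G3=G1|G4=0|0=0 G4=(0+0>=1)=0 -> 00000
Step 5: G0=G4&G0=0&0=0 G1=G3&G4=0&0=0 G2=G1=0 G3=G1|G4=0|0=0 G4=(0+0>=1)=0 -> 00000

00000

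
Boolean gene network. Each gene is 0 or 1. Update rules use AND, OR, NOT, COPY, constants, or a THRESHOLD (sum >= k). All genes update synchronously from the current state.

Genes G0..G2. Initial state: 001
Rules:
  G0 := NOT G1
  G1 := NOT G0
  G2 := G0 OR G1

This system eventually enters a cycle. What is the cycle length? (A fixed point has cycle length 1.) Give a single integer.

Answer: 2

Derivation:
Step 0: 001
Step 1: G0=NOT G1=NOT 0=1 G1=NOT G0=NOT 0=1 G2=G0|G1=0|0=0 -> 110
Step 2: G0=NOT G1=NOT 1=0 G1=NOT G0=NOT 1=0 G2=G0|G1=1|1=1 -> 001
State from step 2 equals state from step 0 -> cycle length 2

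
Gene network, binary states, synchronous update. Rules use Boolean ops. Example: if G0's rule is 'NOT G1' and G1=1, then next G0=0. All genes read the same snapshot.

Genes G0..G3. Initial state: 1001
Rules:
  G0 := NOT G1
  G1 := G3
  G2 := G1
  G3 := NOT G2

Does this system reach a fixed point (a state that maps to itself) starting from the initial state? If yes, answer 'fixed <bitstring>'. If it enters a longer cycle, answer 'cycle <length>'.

Answer: cycle 6

Derivation:
Step 0: 1001
Step 1: G0=NOT G1=NOT 0=1 G1=G3=1 G2=G1=0 G3=NOT G2=NOT 0=1 -> 1101
Step 2: G0=NOT G1=NOT 1=0 G1=G3=1 G2=G1=1 G3=NOT G2=NOT 0=1 -> 0111
Step 3: G0=NOT G1=NOT 1=0 G1=G3=1 G2=G1=1 G3=NOT G2=NOT 1=0 -> 0110
Step 4: G0=NOT G1=NOT 1=0 G1=G3=0 G2=G1=1 G3=NOT G2=NOT 1=0 -> 0010
Step 5: G0=NOT G1=NOT 0=1 G1=G3=0 G2=G1=0 G3=NOT G2=NOT 1=0 -> 1000
Step 6: G0=NOT G1=NOT 0=1 G1=G3=0 G2=G1=0 G3=NOT G2=NOT 0=1 -> 1001
Cycle of length 6 starting at step 0 -> no fixed point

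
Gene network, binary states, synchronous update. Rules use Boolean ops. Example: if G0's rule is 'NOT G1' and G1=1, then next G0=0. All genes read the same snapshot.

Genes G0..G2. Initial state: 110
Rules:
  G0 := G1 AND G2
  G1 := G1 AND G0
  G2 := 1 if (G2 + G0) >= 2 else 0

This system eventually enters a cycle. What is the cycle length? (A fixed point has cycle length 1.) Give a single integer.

Answer: 1

Derivation:
Step 0: 110
Step 1: G0=G1&G2=1&0=0 G1=G1&G0=1&1=1 G2=(0+1>=2)=0 -> 010
Step 2: G0=G1&G2=1&0=0 G1=G1&G0=1&0=0 G2=(0+0>=2)=0 -> 000
Step 3: G0=G1&G2=0&0=0 G1=G1&G0=0&0=0 G2=(0+0>=2)=0 -> 000
State from step 3 equals state from step 2 -> cycle length 1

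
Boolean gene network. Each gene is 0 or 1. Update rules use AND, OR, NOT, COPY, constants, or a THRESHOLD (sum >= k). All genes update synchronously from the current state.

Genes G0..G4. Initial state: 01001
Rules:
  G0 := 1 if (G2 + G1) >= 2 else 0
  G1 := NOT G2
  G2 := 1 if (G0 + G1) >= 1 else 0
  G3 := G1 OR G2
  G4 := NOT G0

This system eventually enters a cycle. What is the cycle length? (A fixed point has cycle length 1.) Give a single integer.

Answer: 5

Derivation:
Step 0: 01001
Step 1: G0=(0+1>=2)=0 G1=NOT G2=NOT 0=1 G2=(0+1>=1)=1 G3=G1|G2=1|0=1 G4=NOT G0=NOT 0=1 -> 01111
Step 2: G0=(1+1>=2)=1 G1=NOT G2=NOT 1=0 G2=(0+1>=1)=1 G3=G1|G2=1|1=1 G4=NOT G0=NOT 0=1 -> 10111
Step 3: G0=(1+0>=2)=0 G1=NOT G2=NOT 1=0 G2=(1+0>=1)=1 G3=G1|G2=0|1=1 G4=NOT G0=NOT 1=0 -> 00110
Step 4: G0=(1+0>=2)=0 G1=NOT G2=NOT 1=0 G2=(0+0>=1)=0 G3=G1|G2=0|1=1 G4=NOT G0=NOT 0=1 -> 00011
Step 5: G0=(0+0>=2)=0 G1=NOT G2=NOT 0=1 G2=(0+0>=1)=0 G3=G1|G2=0|0=0 G4=NOT G0=NOT 0=1 -> 01001
State from step 5 equals state from step 0 -> cycle length 5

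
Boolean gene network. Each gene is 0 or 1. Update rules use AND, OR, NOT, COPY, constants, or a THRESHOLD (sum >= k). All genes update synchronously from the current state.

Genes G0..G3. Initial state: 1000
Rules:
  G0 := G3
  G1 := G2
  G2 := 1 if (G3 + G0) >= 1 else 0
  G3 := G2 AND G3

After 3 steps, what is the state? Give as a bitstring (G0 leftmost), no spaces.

Step 1: G0=G3=0 G1=G2=0 G2=(0+1>=1)=1 G3=G2&G3=0&0=0 -> 0010
Step 2: G0=G3=0 G1=G2=1 G2=(0+0>=1)=0 G3=G2&G3=1&0=0 -> 0100
Step 3: G0=G3=0 G1=G2=0 G2=(0+0>=1)=0 G3=G2&G3=0&0=0 -> 0000

0000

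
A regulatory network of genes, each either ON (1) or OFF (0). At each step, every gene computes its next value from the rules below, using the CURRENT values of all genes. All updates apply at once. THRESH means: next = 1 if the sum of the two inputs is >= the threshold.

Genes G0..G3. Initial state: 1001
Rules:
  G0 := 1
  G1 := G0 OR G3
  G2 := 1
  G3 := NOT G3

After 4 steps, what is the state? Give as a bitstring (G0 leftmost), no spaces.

Step 1: G0=1(const) G1=G0|G3=1|1=1 G2=1(const) G3=NOT G3=NOT 1=0 -> 1110
Step 2: G0=1(const) G1=G0|G3=1|0=1 G2=1(const) G3=NOT G3=NOT 0=1 -> 1111
Step 3: G0=1(const) G1=G0|G3=1|1=1 G2=1(const) G3=NOT G3=NOT 1=0 -> 1110
Step 4: G0=1(const) G1=G0|G3=1|0=1 G2=1(const) G3=NOT G3=NOT 0=1 -> 1111

1111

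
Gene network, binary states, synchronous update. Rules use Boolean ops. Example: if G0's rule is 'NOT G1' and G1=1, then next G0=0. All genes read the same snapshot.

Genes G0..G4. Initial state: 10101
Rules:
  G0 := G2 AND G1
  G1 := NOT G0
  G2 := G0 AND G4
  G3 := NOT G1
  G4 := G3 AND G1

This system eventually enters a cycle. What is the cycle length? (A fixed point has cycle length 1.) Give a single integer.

Answer: 1

Derivation:
Step 0: 10101
Step 1: G0=G2&G1=1&0=0 G1=NOT G0=NOT 1=0 G2=G0&G4=1&1=1 G3=NOT G1=NOT 0=1 G4=G3&G1=0&0=0 -> 00110
Step 2: G0=G2&G1=1&0=0 G1=NOT G0=NOT 0=1 G2=G0&G4=0&0=0 G3=NOT G1=NOT 0=1 G4=G3&G1=1&0=0 -> 01010
Step 3: G0=G2&G1=0&1=0 G1=NOT G0=NOT 0=1 G2=G0&G4=0&0=0 G3=NOT G1=NOT 1=0 G4=G3&G1=1&1=1 -> 01001
Step 4: G0=G2&G1=0&1=0 G1=NOT G0=NOT 0=1 G2=G0&G4=0&1=0 G3=NOT G1=NOT 1=0 G4=G3&G1=0&1=0 -> 01000
Step 5: G0=G2&G1=0&1=0 G1=NOT G0=NOT 0=1 G2=G0&G4=0&0=0 G3=NOT G1=NOT 1=0 G4=G3&G1=0&1=0 -> 01000
State from step 5 equals state from step 4 -> cycle length 1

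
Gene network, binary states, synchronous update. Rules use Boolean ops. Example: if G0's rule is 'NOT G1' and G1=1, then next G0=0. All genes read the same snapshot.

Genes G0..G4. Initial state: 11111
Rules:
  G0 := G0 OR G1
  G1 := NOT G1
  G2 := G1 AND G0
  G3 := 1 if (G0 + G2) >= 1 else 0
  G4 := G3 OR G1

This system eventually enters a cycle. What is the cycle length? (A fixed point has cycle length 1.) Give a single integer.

Step 0: 11111
Step 1: G0=G0|G1=1|1=1 G1=NOT G1=NOT 1=0 G2=G1&G0=1&1=1 G3=(1+1>=1)=1 G4=G3|G1=1|1=1 -> 10111
Step 2: G0=G0|G1=1|0=1 G1=NOT G1=NOT 0=1 G2=G1&G0=0&1=0 G3=(1+1>=1)=1 G4=G3|G1=1|0=1 -> 11011
Step 3: G0=G0|G1=1|1=1 G1=NOT G1=NOT 1=0 G2=G1&G0=1&1=1 G3=(1+0>=1)=1 G4=G3|G1=1|1=1 -> 10111
State from step 3 equals state from step 1 -> cycle length 2

Answer: 2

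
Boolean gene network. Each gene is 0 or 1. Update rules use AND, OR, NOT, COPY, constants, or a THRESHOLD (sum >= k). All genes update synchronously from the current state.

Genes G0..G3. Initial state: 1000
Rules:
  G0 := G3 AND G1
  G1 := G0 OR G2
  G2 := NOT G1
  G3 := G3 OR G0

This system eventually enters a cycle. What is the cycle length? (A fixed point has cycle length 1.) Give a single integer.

Answer: 1

Derivation:
Step 0: 1000
Step 1: G0=G3&G1=0&0=0 G1=G0|G2=1|0=1 G2=NOT G1=NOT 0=1 G3=G3|G0=0|1=1 -> 0111
Step 2: G0=G3&G1=1&1=1 G1=G0|G2=0|1=1 G2=NOT G1=NOT 1=0 G3=G3|G0=1|0=1 -> 1101
Step 3: G0=G3&G1=1&1=1 G1=G0|G2=1|0=1 G2=NOT G1=NOT 1=0 G3=G3|G0=1|1=1 -> 1101
State from step 3 equals state from step 2 -> cycle length 1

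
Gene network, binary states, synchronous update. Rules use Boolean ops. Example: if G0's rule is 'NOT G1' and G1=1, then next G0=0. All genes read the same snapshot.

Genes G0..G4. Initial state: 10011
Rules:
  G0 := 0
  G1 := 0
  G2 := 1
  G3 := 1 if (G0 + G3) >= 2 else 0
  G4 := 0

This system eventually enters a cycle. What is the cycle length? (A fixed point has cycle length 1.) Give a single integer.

Answer: 1

Derivation:
Step 0: 10011
Step 1: G0=0(const) G1=0(const) G2=1(const) G3=(1+1>=2)=1 G4=0(const) -> 00110
Step 2: G0=0(const) G1=0(const) G2=1(const) G3=(0+1>=2)=0 G4=0(const) -> 00100
Step 3: G0=0(const) G1=0(const) G2=1(const) G3=(0+0>=2)=0 G4=0(const) -> 00100
State from step 3 equals state from step 2 -> cycle length 1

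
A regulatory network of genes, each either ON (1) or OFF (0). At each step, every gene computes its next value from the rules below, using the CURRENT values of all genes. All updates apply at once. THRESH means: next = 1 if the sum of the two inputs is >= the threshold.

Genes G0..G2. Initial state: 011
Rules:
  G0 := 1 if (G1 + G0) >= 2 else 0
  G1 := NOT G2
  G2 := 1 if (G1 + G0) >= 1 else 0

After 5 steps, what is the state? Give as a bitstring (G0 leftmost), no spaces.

Step 1: G0=(1+0>=2)=0 G1=NOT G2=NOT 1=0 G2=(1+0>=1)=1 -> 001
Step 2: G0=(0+0>=2)=0 G1=NOT G2=NOT 1=0 G2=(0+0>=1)=0 -> 000
Step 3: G0=(0+0>=2)=0 G1=NOT G2=NOT 0=1 G2=(0+0>=1)=0 -> 010
Step 4: G0=(1+0>=2)=0 G1=NOT G2=NOT 0=1 G2=(1+0>=1)=1 -> 011
Step 5: G0=(1+0>=2)=0 G1=NOT G2=NOT 1=0 G2=(1+0>=1)=1 -> 001

001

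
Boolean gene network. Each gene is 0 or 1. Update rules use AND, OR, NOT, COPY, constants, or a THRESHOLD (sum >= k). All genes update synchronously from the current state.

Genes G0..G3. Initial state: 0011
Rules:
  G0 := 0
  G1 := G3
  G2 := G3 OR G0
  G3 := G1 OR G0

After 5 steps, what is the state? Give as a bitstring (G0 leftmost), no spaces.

Step 1: G0=0(const) G1=G3=1 G2=G3|G0=1|0=1 G3=G1|G0=0|0=0 -> 0110
Step 2: G0=0(const) G1=G3=0 G2=G3|G0=0|0=0 G3=G1|G0=1|0=1 -> 0001
Step 3: G0=0(const) G1=G3=1 G2=G3|G0=1|0=1 G3=G1|G0=0|0=0 -> 0110
Step 4: G0=0(const) G1=G3=0 G2=G3|G0=0|0=0 G3=G1|G0=1|0=1 -> 0001
Step 5: G0=0(const) G1=G3=1 G2=G3|G0=1|0=1 G3=G1|G0=0|0=0 -> 0110

0110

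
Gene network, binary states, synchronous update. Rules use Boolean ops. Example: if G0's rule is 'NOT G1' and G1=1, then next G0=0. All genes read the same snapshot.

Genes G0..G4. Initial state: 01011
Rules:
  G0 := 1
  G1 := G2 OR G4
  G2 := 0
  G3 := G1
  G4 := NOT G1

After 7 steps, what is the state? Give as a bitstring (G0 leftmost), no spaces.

Step 1: G0=1(const) G1=G2|G4=0|1=1 G2=0(const) G3=G1=1 G4=NOT G1=NOT 1=0 -> 11010
Step 2: G0=1(const) G1=G2|G4=0|0=0 G2=0(const) G3=G1=1 G4=NOT G1=NOT 1=0 -> 10010
Step 3: G0=1(const) G1=G2|G4=0|0=0 G2=0(const) G3=G1=0 G4=NOT G1=NOT 0=1 -> 10001
Step 4: G0=1(const) G1=G2|G4=0|1=1 G2=0(const) G3=G1=0 G4=NOT G1=NOT 0=1 -> 11001
Step 5: G0=1(const) G1=G2|G4=0|1=1 G2=0(const) G3=G1=1 G4=NOT G1=NOT 1=0 -> 11010
Step 6: G0=1(const) G1=G2|G4=0|0=0 G2=0(const) G3=G1=1 G4=NOT G1=NOT 1=0 -> 10010
Step 7: G0=1(const) G1=G2|G4=0|0=0 G2=0(const) G3=G1=0 G4=NOT G1=NOT 0=1 -> 10001

10001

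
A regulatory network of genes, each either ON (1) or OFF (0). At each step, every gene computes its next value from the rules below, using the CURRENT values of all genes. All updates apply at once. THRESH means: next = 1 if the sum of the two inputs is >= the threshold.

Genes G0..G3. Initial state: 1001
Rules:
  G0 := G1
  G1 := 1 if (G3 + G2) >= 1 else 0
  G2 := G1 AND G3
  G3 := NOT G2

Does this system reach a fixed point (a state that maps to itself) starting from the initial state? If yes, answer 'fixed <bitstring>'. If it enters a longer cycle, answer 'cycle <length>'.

Step 0: 1001
Step 1: G0=G1=0 G1=(1+0>=1)=1 G2=G1&G3=0&1=0 G3=NOT G2=NOT 0=1 -> 0101
Step 2: G0=G1=1 G1=(1+0>=1)=1 G2=G1&G3=1&1=1 G3=NOT G2=NOT 0=1 -> 1111
Step 3: G0=G1=1 G1=(1+1>=1)=1 G2=G1&G3=1&1=1 G3=NOT G2=NOT 1=0 -> 1110
Step 4: G0=G1=1 G1=(0+1>=1)=1 G2=G1&G3=1&0=0 G3=NOT G2=NOT 1=0 -> 1100
Step 5: G0=G1=1 G1=(0+0>=1)=0 G2=G1&G3=1&0=0 G3=NOT G2=NOT 0=1 -> 1001
Cycle of length 5 starting at step 0 -> no fixed point

Answer: cycle 5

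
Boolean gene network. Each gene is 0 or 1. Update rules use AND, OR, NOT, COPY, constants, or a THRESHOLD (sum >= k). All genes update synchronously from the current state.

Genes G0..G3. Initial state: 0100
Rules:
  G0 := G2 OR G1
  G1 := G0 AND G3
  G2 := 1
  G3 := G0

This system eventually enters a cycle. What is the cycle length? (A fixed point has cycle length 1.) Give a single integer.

Step 0: 0100
Step 1: G0=G2|G1=0|1=1 G1=G0&G3=0&0=0 G2=1(const) G3=G0=0 -> 1010
Step 2: G0=G2|G1=1|0=1 G1=G0&G3=1&0=0 G2=1(const) G3=G0=1 -> 1011
Step 3: G0=G2|G1=1|0=1 G1=G0&G3=1&1=1 G2=1(const) G3=G0=1 -> 1111
Step 4: G0=G2|G1=1|1=1 G1=G0&G3=1&1=1 G2=1(const) G3=G0=1 -> 1111
State from step 4 equals state from step 3 -> cycle length 1

Answer: 1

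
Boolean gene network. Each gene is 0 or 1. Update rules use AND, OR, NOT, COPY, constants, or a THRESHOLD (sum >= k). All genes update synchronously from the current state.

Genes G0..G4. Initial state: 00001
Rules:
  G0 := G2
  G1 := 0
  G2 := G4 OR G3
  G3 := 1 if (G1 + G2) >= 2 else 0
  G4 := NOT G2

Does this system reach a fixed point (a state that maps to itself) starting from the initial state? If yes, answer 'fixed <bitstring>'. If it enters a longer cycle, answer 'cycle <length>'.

Step 0: 00001
Step 1: G0=G2=0 G1=0(const) G2=G4|G3=1|0=1 G3=(0+0>=2)=0 G4=NOT G2=NOT 0=1 -> 00101
Step 2: G0=G2=1 G1=0(const) G2=G4|G3=1|0=1 G3=(0+1>=2)=0 G4=NOT G2=NOT 1=0 -> 10100
Step 3: G0=G2=1 G1=0(const) G2=G4|G3=0|0=0 G3=(0+1>=2)=0 G4=NOT G2=NOT 1=0 -> 10000
Step 4: G0=G2=0 G1=0(const) G2=G4|G3=0|0=0 G3=(0+0>=2)=0 G4=NOT G2=NOT 0=1 -> 00001
Cycle of length 4 starting at step 0 -> no fixed point

Answer: cycle 4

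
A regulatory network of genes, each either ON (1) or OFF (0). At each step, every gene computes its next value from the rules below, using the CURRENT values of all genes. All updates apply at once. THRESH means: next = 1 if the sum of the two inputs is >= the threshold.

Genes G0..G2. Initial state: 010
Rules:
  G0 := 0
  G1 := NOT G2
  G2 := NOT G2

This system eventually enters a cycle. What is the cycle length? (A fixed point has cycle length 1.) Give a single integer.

Answer: 2

Derivation:
Step 0: 010
Step 1: G0=0(const) G1=NOT G2=NOT 0=1 G2=NOT G2=NOT 0=1 -> 011
Step 2: G0=0(const) G1=NOT G2=NOT 1=0 G2=NOT G2=NOT 1=0 -> 000
Step 3: G0=0(const) G1=NOT G2=NOT 0=1 G2=NOT G2=NOT 0=1 -> 011
State from step 3 equals state from step 1 -> cycle length 2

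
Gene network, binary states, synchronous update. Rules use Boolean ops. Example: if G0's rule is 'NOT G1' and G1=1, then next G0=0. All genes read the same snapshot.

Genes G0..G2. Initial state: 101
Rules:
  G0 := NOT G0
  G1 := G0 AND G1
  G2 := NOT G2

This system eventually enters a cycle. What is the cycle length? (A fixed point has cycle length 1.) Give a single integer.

Step 0: 101
Step 1: G0=NOT G0=NOT 1=0 G1=G0&G1=1&0=0 G2=NOT G2=NOT 1=0 -> 000
Step 2: G0=NOT G0=NOT 0=1 G1=G0&G1=0&0=0 G2=NOT G2=NOT 0=1 -> 101
State from step 2 equals state from step 0 -> cycle length 2

Answer: 2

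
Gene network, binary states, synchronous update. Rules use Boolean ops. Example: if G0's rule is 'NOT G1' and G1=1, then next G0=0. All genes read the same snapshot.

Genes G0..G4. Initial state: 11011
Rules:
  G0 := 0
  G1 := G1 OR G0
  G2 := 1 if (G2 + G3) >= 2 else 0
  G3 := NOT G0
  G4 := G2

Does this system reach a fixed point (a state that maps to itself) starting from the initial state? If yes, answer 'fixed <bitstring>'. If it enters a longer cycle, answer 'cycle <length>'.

Answer: fixed 01010

Derivation:
Step 0: 11011
Step 1: G0=0(const) G1=G1|G0=1|1=1 G2=(0+1>=2)=0 G3=NOT G0=NOT 1=0 G4=G2=0 -> 01000
Step 2: G0=0(const) G1=G1|G0=1|0=1 G2=(0+0>=2)=0 G3=NOT G0=NOT 0=1 G4=G2=0 -> 01010
Step 3: G0=0(const) G1=G1|G0=1|0=1 G2=(0+1>=2)=0 G3=NOT G0=NOT 0=1 G4=G2=0 -> 01010
Fixed point reached at step 2: 01010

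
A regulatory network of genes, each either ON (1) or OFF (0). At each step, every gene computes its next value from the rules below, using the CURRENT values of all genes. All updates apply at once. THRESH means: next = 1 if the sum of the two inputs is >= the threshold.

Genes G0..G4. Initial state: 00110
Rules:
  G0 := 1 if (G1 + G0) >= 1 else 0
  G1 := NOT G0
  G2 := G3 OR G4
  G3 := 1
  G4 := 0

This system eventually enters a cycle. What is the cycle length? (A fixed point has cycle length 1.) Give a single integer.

Step 0: 00110
Step 1: G0=(0+0>=1)=0 G1=NOT G0=NOT 0=1 G2=G3|G4=1|0=1 G3=1(const) G4=0(const) -> 01110
Step 2: G0=(1+0>=1)=1 G1=NOT G0=NOT 0=1 G2=G3|G4=1|0=1 G3=1(const) G4=0(const) -> 11110
Step 3: G0=(1+1>=1)=1 G1=NOT G0=NOT 1=0 G2=G3|G4=1|0=1 G3=1(const) G4=0(const) -> 10110
Step 4: G0=(0+1>=1)=1 G1=NOT G0=NOT 1=0 G2=G3|G4=1|0=1 G3=1(const) G4=0(const) -> 10110
State from step 4 equals state from step 3 -> cycle length 1

Answer: 1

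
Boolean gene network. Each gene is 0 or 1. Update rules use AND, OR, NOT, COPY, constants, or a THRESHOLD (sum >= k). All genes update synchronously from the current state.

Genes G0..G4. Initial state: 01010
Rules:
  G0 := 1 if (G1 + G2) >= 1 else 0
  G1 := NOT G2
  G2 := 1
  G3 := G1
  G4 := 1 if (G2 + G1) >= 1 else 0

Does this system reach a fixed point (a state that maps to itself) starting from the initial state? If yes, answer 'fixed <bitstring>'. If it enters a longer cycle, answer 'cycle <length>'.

Answer: fixed 10101

Derivation:
Step 0: 01010
Step 1: G0=(1+0>=1)=1 G1=NOT G2=NOT 0=1 G2=1(const) G3=G1=1 G4=(0+1>=1)=1 -> 11111
Step 2: G0=(1+1>=1)=1 G1=NOT G2=NOT 1=0 G2=1(const) G3=G1=1 G4=(1+1>=1)=1 -> 10111
Step 3: G0=(0+1>=1)=1 G1=NOT G2=NOT 1=0 G2=1(const) G3=G1=0 G4=(1+0>=1)=1 -> 10101
Step 4: G0=(0+1>=1)=1 G1=NOT G2=NOT 1=0 G2=1(const) G3=G1=0 G4=(1+0>=1)=1 -> 10101
Fixed point reached at step 3: 10101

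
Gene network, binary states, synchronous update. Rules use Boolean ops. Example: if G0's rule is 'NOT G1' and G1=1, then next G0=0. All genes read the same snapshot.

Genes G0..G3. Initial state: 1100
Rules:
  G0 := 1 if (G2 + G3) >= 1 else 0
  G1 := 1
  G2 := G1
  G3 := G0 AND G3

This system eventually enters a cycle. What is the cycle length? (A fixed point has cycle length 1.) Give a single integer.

Step 0: 1100
Step 1: G0=(0+0>=1)=0 G1=1(const) G2=G1=1 G3=G0&G3=1&0=0 -> 0110
Step 2: G0=(1+0>=1)=1 G1=1(const) G2=G1=1 G3=G0&G3=0&0=0 -> 1110
Step 3: G0=(1+0>=1)=1 G1=1(const) G2=G1=1 G3=G0&G3=1&0=0 -> 1110
State from step 3 equals state from step 2 -> cycle length 1

Answer: 1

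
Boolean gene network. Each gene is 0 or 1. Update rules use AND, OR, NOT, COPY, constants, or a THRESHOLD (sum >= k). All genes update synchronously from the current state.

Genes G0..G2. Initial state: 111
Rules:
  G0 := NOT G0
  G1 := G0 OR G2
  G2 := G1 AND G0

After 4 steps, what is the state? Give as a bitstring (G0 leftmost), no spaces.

Step 1: G0=NOT G0=NOT 1=0 G1=G0|G2=1|1=1 G2=G1&G0=1&1=1 -> 011
Step 2: G0=NOT G0=NOT 0=1 G1=G0|G2=0|1=1 G2=G1&G0=1&0=0 -> 110
Step 3: G0=NOT G0=NOT 1=0 G1=G0|G2=1|0=1 G2=G1&G0=1&1=1 -> 011
Step 4: G0=NOT G0=NOT 0=1 G1=G0|G2=0|1=1 G2=G1&G0=1&0=0 -> 110

110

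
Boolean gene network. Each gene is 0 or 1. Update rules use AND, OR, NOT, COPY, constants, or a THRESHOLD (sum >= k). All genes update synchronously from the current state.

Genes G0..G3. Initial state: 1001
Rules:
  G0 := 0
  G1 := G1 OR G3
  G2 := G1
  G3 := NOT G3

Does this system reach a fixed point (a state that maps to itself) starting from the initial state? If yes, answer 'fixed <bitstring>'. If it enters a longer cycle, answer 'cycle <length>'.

Answer: cycle 2

Derivation:
Step 0: 1001
Step 1: G0=0(const) G1=G1|G3=0|1=1 G2=G1=0 G3=NOT G3=NOT 1=0 -> 0100
Step 2: G0=0(const) G1=G1|G3=1|0=1 G2=G1=1 G3=NOT G3=NOT 0=1 -> 0111
Step 3: G0=0(const) G1=G1|G3=1|1=1 G2=G1=1 G3=NOT G3=NOT 1=0 -> 0110
Step 4: G0=0(const) G1=G1|G3=1|0=1 G2=G1=1 G3=NOT G3=NOT 0=1 -> 0111
Cycle of length 2 starting at step 2 -> no fixed point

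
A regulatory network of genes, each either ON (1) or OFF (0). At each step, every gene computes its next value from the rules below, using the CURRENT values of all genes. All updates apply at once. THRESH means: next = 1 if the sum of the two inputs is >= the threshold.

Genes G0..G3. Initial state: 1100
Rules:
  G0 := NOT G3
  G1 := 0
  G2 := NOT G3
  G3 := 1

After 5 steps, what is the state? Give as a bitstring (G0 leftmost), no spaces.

Step 1: G0=NOT G3=NOT 0=1 G1=0(const) G2=NOT G3=NOT 0=1 G3=1(const) -> 1011
Step 2: G0=NOT G3=NOT 1=0 G1=0(const) G2=NOT G3=NOT 1=0 G3=1(const) -> 0001
Step 3: G0=NOT G3=NOT 1=0 G1=0(const) G2=NOT G3=NOT 1=0 G3=1(const) -> 0001
Step 4: G0=NOT G3=NOT 1=0 G1=0(const) G2=NOT G3=NOT 1=0 G3=1(const) -> 0001
Step 5: G0=NOT G3=NOT 1=0 G1=0(const) G2=NOT G3=NOT 1=0 G3=1(const) -> 0001

0001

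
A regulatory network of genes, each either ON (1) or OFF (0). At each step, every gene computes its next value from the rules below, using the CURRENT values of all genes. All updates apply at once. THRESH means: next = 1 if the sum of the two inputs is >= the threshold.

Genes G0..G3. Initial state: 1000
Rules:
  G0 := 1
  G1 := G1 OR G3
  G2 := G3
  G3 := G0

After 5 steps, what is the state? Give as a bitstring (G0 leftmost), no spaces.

Step 1: G0=1(const) G1=G1|G3=0|0=0 G2=G3=0 G3=G0=1 -> 1001
Step 2: G0=1(const) G1=G1|G3=0|1=1 G2=G3=1 G3=G0=1 -> 1111
Step 3: G0=1(const) G1=G1|G3=1|1=1 G2=G3=1 G3=G0=1 -> 1111
Step 4: G0=1(const) G1=G1|G3=1|1=1 G2=G3=1 G3=G0=1 -> 1111
Step 5: G0=1(const) G1=G1|G3=1|1=1 G2=G3=1 G3=G0=1 -> 1111

1111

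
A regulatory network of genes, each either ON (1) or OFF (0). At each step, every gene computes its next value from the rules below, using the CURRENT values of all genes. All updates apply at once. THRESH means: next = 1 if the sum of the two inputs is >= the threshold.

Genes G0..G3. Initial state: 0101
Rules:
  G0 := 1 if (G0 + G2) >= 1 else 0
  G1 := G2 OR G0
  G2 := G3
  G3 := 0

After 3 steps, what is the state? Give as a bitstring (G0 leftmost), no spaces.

Step 1: G0=(0+0>=1)=0 G1=G2|G0=0|0=0 G2=G3=1 G3=0(const) -> 0010
Step 2: G0=(0+1>=1)=1 G1=G2|G0=1|0=1 G2=G3=0 G3=0(const) -> 1100
Step 3: G0=(1+0>=1)=1 G1=G2|G0=0|1=1 G2=G3=0 G3=0(const) -> 1100

1100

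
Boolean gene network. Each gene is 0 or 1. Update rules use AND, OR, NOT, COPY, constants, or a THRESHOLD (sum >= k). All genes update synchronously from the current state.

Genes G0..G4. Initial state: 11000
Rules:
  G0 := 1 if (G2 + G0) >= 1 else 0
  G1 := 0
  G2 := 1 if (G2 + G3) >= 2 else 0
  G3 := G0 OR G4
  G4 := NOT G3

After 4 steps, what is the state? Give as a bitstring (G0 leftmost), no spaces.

Step 1: G0=(0+1>=1)=1 G1=0(const) G2=(0+0>=2)=0 G3=G0|G4=1|0=1 G4=NOT G3=NOT 0=1 -> 10011
Step 2: G0=(0+1>=1)=1 G1=0(const) G2=(0+1>=2)=0 G3=G0|G4=1|1=1 G4=NOT G3=NOT 1=0 -> 10010
Step 3: G0=(0+1>=1)=1 G1=0(const) G2=(0+1>=2)=0 G3=G0|G4=1|0=1 G4=NOT G3=NOT 1=0 -> 10010
Step 4: G0=(0+1>=1)=1 G1=0(const) G2=(0+1>=2)=0 G3=G0|G4=1|0=1 G4=NOT G3=NOT 1=0 -> 10010

10010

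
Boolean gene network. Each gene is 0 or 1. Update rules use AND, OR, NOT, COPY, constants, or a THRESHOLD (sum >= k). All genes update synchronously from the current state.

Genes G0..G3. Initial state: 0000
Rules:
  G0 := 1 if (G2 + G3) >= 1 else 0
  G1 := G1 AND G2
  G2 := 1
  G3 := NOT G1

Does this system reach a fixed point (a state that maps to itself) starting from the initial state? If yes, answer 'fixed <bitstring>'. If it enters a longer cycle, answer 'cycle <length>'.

Step 0: 0000
Step 1: G0=(0+0>=1)=0 G1=G1&G2=0&0=0 G2=1(const) G3=NOT G1=NOT 0=1 -> 0011
Step 2: G0=(1+1>=1)=1 G1=G1&G2=0&1=0 G2=1(const) G3=NOT G1=NOT 0=1 -> 1011
Step 3: G0=(1+1>=1)=1 G1=G1&G2=0&1=0 G2=1(const) G3=NOT G1=NOT 0=1 -> 1011
Fixed point reached at step 2: 1011

Answer: fixed 1011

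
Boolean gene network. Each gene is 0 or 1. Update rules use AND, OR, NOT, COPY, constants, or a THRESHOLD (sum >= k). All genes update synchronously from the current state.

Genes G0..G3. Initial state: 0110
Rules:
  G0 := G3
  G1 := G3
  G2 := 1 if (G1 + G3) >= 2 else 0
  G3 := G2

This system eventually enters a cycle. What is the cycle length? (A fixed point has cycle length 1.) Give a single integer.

Answer: 1

Derivation:
Step 0: 0110
Step 1: G0=G3=0 G1=G3=0 G2=(1+0>=2)=0 G3=G2=1 -> 0001
Step 2: G0=G3=1 G1=G3=1 G2=(0+1>=2)=0 G3=G2=0 -> 1100
Step 3: G0=G3=0 G1=G3=0 G2=(1+0>=2)=0 G3=G2=0 -> 0000
Step 4: G0=G3=0 G1=G3=0 G2=(0+0>=2)=0 G3=G2=0 -> 0000
State from step 4 equals state from step 3 -> cycle length 1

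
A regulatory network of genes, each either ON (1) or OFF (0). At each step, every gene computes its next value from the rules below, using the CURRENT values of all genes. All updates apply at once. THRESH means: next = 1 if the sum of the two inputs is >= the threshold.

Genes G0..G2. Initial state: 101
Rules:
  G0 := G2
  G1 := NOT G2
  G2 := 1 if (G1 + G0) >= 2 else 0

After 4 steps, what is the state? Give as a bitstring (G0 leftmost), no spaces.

Step 1: G0=G2=1 G1=NOT G2=NOT 1=0 G2=(0+1>=2)=0 -> 100
Step 2: G0=G2=0 G1=NOT G2=NOT 0=1 G2=(0+1>=2)=0 -> 010
Step 3: G0=G2=0 G1=NOT G2=NOT 0=1 G2=(1+0>=2)=0 -> 010
Step 4: G0=G2=0 G1=NOT G2=NOT 0=1 G2=(1+0>=2)=0 -> 010

010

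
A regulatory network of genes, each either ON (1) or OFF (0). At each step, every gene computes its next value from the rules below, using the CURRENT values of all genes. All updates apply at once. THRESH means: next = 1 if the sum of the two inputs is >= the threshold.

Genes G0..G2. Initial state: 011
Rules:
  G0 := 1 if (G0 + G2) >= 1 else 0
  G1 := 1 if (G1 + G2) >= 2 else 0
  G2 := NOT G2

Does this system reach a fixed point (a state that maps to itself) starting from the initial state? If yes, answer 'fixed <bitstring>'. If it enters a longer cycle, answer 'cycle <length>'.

Answer: cycle 2

Derivation:
Step 0: 011
Step 1: G0=(0+1>=1)=1 G1=(1+1>=2)=1 G2=NOT G2=NOT 1=0 -> 110
Step 2: G0=(1+0>=1)=1 G1=(1+0>=2)=0 G2=NOT G2=NOT 0=1 -> 101
Step 3: G0=(1+1>=1)=1 G1=(0+1>=2)=0 G2=NOT G2=NOT 1=0 -> 100
Step 4: G0=(1+0>=1)=1 G1=(0+0>=2)=0 G2=NOT G2=NOT 0=1 -> 101
Cycle of length 2 starting at step 2 -> no fixed point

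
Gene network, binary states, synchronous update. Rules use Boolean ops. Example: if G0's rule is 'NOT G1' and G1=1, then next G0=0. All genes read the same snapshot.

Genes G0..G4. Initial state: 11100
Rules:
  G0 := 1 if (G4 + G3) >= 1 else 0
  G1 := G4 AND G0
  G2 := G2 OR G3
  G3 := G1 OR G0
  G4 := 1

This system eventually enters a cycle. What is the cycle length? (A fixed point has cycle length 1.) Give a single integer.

Answer: 1

Derivation:
Step 0: 11100
Step 1: G0=(0+0>=1)=0 G1=G4&G0=0&1=0 G2=G2|G3=1|0=1 G3=G1|G0=1|1=1 G4=1(const) -> 00111
Step 2: G0=(1+1>=1)=1 G1=G4&G0=1&0=0 G2=G2|G3=1|1=1 G3=G1|G0=0|0=0 G4=1(const) -> 10101
Step 3: G0=(1+0>=1)=1 G1=G4&G0=1&1=1 G2=G2|G3=1|0=1 G3=G1|G0=0|1=1 G4=1(const) -> 11111
Step 4: G0=(1+1>=1)=1 G1=G4&G0=1&1=1 G2=G2|G3=1|1=1 G3=G1|G0=1|1=1 G4=1(const) -> 11111
State from step 4 equals state from step 3 -> cycle length 1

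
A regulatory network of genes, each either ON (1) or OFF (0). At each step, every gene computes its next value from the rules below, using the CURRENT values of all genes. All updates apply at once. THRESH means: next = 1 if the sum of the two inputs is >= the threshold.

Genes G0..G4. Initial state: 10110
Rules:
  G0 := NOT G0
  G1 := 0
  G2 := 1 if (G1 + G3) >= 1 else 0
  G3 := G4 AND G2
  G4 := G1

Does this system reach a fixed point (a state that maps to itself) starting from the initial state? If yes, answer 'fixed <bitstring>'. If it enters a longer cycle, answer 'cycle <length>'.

Answer: cycle 2

Derivation:
Step 0: 10110
Step 1: G0=NOT G0=NOT 1=0 G1=0(const) G2=(0+1>=1)=1 G3=G4&G2=0&1=0 G4=G1=0 -> 00100
Step 2: G0=NOT G0=NOT 0=1 G1=0(const) G2=(0+0>=1)=0 G3=G4&G2=0&1=0 G4=G1=0 -> 10000
Step 3: G0=NOT G0=NOT 1=0 G1=0(const) G2=(0+0>=1)=0 G3=G4&G2=0&0=0 G4=G1=0 -> 00000
Step 4: G0=NOT G0=NOT 0=1 G1=0(const) G2=(0+0>=1)=0 G3=G4&G2=0&0=0 G4=G1=0 -> 10000
Cycle of length 2 starting at step 2 -> no fixed point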